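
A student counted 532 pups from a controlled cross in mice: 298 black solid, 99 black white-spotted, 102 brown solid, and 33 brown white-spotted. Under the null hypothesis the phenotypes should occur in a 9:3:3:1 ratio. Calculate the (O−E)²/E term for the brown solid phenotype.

0.051

Total ratio parts = 16. Expected numbers out of 532:
  black solid: 532 × 9/16 = 299.25
  black white-spotted: 532 × 3/16 = 99.75
  brown solid: 532 × 3/16 = 99.75
  brown white-spotted: 532 × 1/16 = 33.25
Contribution of brown solid: (102 − 99.75)² / 99.75 = 0.0508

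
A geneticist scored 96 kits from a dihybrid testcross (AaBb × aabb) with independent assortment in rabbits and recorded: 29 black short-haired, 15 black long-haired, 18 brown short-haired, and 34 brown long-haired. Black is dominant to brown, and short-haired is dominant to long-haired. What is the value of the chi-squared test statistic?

A dihybrid testcross with independent assortment gives a 1:1:1:1 ratio.
Total ratio parts = 4. Expected numbers out of 96:
  black short-haired: 96 × 1/4 = 24
  black long-haired: 96 × 1/4 = 24
  brown short-haired: 96 × 1/4 = 24
  brown long-haired: 96 × 1/4 = 24
χ² = Σ (O − E)² / E
  black short-haired: (29 − 24)² / 24 = 1.0417
  black long-haired: (15 − 24)² / 24 = 3.3750
  brown short-haired: (18 − 24)² / 24 = 1.5000
  brown long-haired: (34 − 24)² / 24 = 4.1667
χ² = 1.0417 + 3.3750 + 1.5000 + 4.1667 = 10.0834 ≈ 10.083

10.083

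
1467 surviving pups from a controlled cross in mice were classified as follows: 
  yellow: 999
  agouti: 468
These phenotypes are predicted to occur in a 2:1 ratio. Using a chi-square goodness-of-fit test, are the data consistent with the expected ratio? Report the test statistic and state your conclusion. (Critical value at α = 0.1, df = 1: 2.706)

1.353; consistent

Expected counts for N = 1467 under a 2:1 ratio (total parts = 3):
  yellow: 1467 × 2/3 = 978
  agouti: 1467 × 1/3 = 489
χ² = Σ (O − E)² / E
  yellow: (999 − 978)² / 978 = 0.4509
  agouti: (468 − 489)² / 489 = 0.9018
χ² = 0.4509 + 0.9018 = 1.3527 ≈ 1.353
Degrees of freedom = 2 − 1 = 1; critical value at α = 0.1 is 2.706.
Since 1.353 < 2.706, we fail to reject the null hypothesis — the data are consistent with the 2:1 ratio.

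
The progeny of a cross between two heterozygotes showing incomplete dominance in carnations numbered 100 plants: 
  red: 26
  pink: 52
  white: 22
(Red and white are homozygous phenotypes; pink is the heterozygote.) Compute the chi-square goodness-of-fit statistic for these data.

0.480

With incomplete dominance, a heterozygote × heterozygote cross gives a 1:2:1 phenotypic ratio.
Under the 1:2:1 hypothesis (Σ ratio = 4, N = 100):
  red: 100 × 1/4 = 25
  pink: 100 × 2/4 = 50
  white: 100 × 1/4 = 25
χ² = Σ (O − E)² / E
  red: (26 − 25)² / 25 = 0.0400
  pink: (52 − 50)² / 50 = 0.0800
  white: (22 − 25)² / 25 = 0.3600
χ² = 0.0400 + 0.0800 + 0.3600 = 0.480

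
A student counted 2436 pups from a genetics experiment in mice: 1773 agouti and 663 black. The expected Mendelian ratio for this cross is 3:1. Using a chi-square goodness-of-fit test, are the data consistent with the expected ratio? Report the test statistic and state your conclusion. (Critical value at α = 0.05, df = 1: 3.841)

6.384; not consistent

Total ratio parts = 4. Expected numbers out of 2436:
  agouti: 2436 × 3/4 = 1827
  black: 2436 × 1/4 = 609
χ² = Σ (O − E)² / E
  agouti: (1773 − 1827)² / 1827 = 1.5961
  black: (663 − 609)² / 609 = 4.7882
χ² = 1.5961 + 4.7882 = 6.3843 ≈ 6.384
Degrees of freedom = 2 − 1 = 1; critical value at α = 0.05 is 3.841.
Since 6.384 > 3.841, we reject the null hypothesis — the data do not fit the 3:1 ratio.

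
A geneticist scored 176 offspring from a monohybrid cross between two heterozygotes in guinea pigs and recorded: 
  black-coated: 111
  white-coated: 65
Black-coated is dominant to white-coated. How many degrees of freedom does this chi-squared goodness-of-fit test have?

For a monohybrid cross between heterozygotes with complete dominance, the expected phenotypic ratio is 3:1.
A goodness-of-fit test with 2 phenotype classes has df = 2 − 1 = 1.

1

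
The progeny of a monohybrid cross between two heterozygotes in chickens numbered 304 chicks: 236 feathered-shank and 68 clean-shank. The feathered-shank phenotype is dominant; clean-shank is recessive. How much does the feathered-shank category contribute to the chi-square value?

For a monohybrid cross between heterozygotes with complete dominance, the expected phenotypic ratio is 3:1.
Under the 3:1 hypothesis (Σ ratio = 4, N = 304):
  feathered-shank: 304 × 3/4 = 228
  clean-shank: 304 × 1/4 = 76
Contribution of feathered-shank: (236 − 228)² / 228 = 0.2807

0.281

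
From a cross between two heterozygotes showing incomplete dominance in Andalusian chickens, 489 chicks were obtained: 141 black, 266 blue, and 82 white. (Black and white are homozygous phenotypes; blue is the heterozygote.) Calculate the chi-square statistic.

18.018

With incomplete dominance, a heterozygote × heterozygote cross gives a 1:2:1 phenotypic ratio.
Total ratio parts = 4. Expected numbers out of 489:
  black: 489 × 1/4 = 122.25
  blue: 489 × 2/4 = 244.5
  white: 489 × 1/4 = 122.25
χ² = Σ (O − E)² / E
  black: (141 − 122.25)² / 122.25 = 2.8758
  blue: (266 − 244.5)² / 244.5 = 1.8906
  white: (82 − 122.25)² / 122.25 = 13.2520
χ² = 2.8758 + 1.8906 + 13.2520 = 18.0184 ≈ 18.018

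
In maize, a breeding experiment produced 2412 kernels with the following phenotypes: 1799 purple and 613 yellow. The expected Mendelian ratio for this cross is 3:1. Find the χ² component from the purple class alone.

Under the 3:1 hypothesis (Σ ratio = 4, N = 2412):
  purple: 2412 × 3/4 = 1809
  yellow: 2412 × 1/4 = 603
Contribution of purple: (1799 − 1809)² / 1809 = 0.0553

0.055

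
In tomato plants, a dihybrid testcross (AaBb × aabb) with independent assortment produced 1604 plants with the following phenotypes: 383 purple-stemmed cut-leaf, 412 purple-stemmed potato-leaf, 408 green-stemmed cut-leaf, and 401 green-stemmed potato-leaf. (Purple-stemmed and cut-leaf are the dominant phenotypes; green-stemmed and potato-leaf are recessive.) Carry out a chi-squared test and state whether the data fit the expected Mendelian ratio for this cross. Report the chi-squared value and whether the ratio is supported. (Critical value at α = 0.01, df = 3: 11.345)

A dihybrid testcross with independent assortment gives a 1:1:1:1 ratio.
Under the 1:1:1:1 hypothesis (Σ ratio = 4, N = 1604):
  purple-stemmed cut-leaf: 1604 × 1/4 = 401
  purple-stemmed potato-leaf: 1604 × 1/4 = 401
  green-stemmed cut-leaf: 1604 × 1/4 = 401
  green-stemmed potato-leaf: 1604 × 1/4 = 401
χ² = Σ (O − E)² / E
  purple-stemmed cut-leaf: (383 − 401)² / 401 = 0.8080
  purple-stemmed potato-leaf: (412 − 401)² / 401 = 0.3017
  green-stemmed cut-leaf: (408 − 401)² / 401 = 0.1222
  green-stemmed potato-leaf: (401 − 401)² / 401 = 0.0000
χ² = 0.8080 + 0.3017 + 0.1222 + 0.0000 = 1.2319 ≈ 1.232
Degrees of freedom = 4 − 1 = 3; critical value at α = 0.01 is 11.345.
Since 1.232 < 11.345, we fail to reject the null hypothesis — the data are consistent with the 1:1:1:1 ratio.

1.232; consistent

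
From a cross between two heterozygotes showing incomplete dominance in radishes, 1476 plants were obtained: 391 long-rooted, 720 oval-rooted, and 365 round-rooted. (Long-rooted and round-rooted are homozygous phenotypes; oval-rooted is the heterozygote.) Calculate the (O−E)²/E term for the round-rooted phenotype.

0.043

With incomplete dominance, a heterozygote × heterozygote cross gives a 1:2:1 phenotypic ratio.
Expected counts for N = 1476 under a 1:2:1 ratio (total parts = 4):
  long-rooted: 1476 × 1/4 = 369
  oval-rooted: 1476 × 2/4 = 738
  round-rooted: 1476 × 1/4 = 369
Contribution of round-rooted: (365 − 369)² / 369 = 0.0434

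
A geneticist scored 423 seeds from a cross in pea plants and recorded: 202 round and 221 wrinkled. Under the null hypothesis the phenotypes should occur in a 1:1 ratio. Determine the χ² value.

Total ratio parts = 2. Expected numbers out of 423:
  round: 423 × 1/2 = 211.5
  wrinkled: 423 × 1/2 = 211.5
χ² = Σ (O − E)² / E
  round: (202 − 211.5)² / 211.5 = 0.4267
  wrinkled: (221 − 211.5)² / 211.5 = 0.4267
χ² = 0.4267 + 0.4267 = 0.8534 ≈ 0.853

0.853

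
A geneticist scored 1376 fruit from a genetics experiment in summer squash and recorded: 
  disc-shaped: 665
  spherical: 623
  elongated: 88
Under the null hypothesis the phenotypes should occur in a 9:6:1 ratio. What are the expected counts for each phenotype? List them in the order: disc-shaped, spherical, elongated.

774, 516, 86

Total ratio parts = 16. Expected numbers out of 1376:
  disc-shaped: 1376 × 9/16 = 774
  spherical: 1376 × 6/16 = 516
  elongated: 1376 × 1/16 = 86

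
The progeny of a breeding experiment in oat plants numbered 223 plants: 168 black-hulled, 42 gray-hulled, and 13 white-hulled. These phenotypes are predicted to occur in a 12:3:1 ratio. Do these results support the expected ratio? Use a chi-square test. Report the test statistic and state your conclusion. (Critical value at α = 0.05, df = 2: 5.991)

Total ratio parts = 16. Expected numbers out of 223:
  black-hulled: 223 × 12/16 = 167.25
  gray-hulled: 223 × 3/16 = 41.8125
  white-hulled: 223 × 1/16 = 13.9375
χ² = Σ (O − E)² / E
  black-hulled: (168 − 167.25)² / 167.25 = 0.0034
  gray-hulled: (42 − 41.8125)² / 41.8125 = 0.0008
  white-hulled: (13 − 13.9375)² / 13.9375 = 0.0631
χ² = 0.0034 + 0.0008 + 0.0631 = 0.0673 ≈ 0.067
Degrees of freedom = 3 − 1 = 2; critical value at α = 0.05 is 5.991.
Since 0.067 < 5.991, we fail to reject the null hypothesis — the data are consistent with the 12:3:1 ratio.

0.067; consistent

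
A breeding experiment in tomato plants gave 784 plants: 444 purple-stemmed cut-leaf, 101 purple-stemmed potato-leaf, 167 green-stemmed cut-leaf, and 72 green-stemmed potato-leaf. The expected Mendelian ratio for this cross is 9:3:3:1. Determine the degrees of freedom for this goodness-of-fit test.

3

A goodness-of-fit test with 4 phenotype classes has df = 4 − 1 = 3.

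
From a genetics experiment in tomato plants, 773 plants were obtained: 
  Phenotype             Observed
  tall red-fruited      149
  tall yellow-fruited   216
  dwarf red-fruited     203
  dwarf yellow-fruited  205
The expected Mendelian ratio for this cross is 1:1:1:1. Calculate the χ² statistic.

The 1:1:1:1 ratio has 4 parts, so with N = 773 the expected counts are:
  tall red-fruited: 773 × 1/4 = 193.25
  tall yellow-fruited: 773 × 1/4 = 193.25
  dwarf red-fruited: 773 × 1/4 = 193.25
  dwarf yellow-fruited: 773 × 1/4 = 193.25
χ² = Σ (O − E)² / E
  tall red-fruited: (149 − 193.25)² / 193.25 = 10.1323
  tall yellow-fruited: (216 − 193.25)² / 193.25 = 2.6782
  dwarf red-fruited: (203 − 193.25)² / 193.25 = 0.4919
  dwarf yellow-fruited: (205 − 193.25)² / 193.25 = 0.7144
χ² = 10.1323 + 2.6782 + 0.4919 + 0.7144 = 14.0168 ≈ 14.017

14.017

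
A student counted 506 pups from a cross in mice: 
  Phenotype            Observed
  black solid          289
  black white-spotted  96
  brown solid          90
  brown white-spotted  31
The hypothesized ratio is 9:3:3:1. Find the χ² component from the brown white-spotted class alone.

The 9:3:3:1 ratio has 16 parts, so with N = 506 the expected counts are:
  black solid: 506 × 9/16 = 284.625
  black white-spotted: 506 × 3/16 = 94.875
  brown solid: 506 × 3/16 = 94.875
  brown white-spotted: 506 × 1/16 = 31.625
Contribution of brown white-spotted: (31 − 31.625)² / 31.625 = 0.0124

0.012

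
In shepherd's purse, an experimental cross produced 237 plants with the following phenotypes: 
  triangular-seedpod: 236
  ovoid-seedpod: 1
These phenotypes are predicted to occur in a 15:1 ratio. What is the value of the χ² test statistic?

Under the 15:1 hypothesis (Σ ratio = 16, N = 237):
  triangular-seedpod: 237 × 15/16 = 222.1875
  ovoid-seedpod: 237 × 1/16 = 14.8125
χ² = Σ (O − E)² / E
  triangular-seedpod: (236 − 222.1875)² / 222.1875 = 0.8587
  ovoid-seedpod: (1 − 14.8125)² / 14.8125 = 12.8800
χ² = 0.8587 + 12.8800 = 13.7387 ≈ 13.739

13.739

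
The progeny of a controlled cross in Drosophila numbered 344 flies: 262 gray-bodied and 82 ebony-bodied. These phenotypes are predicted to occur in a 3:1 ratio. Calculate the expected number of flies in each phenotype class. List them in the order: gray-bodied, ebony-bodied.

Total ratio parts = 4. Expected numbers out of 344:
  gray-bodied: 344 × 3/4 = 258
  ebony-bodied: 344 × 1/4 = 86

258, 86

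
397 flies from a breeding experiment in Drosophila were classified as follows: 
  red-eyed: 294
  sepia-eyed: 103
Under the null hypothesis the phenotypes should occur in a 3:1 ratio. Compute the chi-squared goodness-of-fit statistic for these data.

The 3:1 ratio has 4 parts, so with N = 397 the expected counts are:
  red-eyed: 397 × 3/4 = 297.75
  sepia-eyed: 397 × 1/4 = 99.25
χ² = Σ (O − E)² / E
  red-eyed: (294 − 297.75)² / 297.75 = 0.0472
  sepia-eyed: (103 − 99.25)² / 99.25 = 0.1417
χ² = 0.0472 + 0.1417 = 0.1889 ≈ 0.189

0.189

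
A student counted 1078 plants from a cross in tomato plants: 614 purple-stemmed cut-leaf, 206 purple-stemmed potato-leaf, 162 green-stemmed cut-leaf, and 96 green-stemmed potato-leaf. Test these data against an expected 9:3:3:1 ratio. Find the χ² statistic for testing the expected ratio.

Expected counts for N = 1078 under a 9:3:3:1 ratio (total parts = 16):
  purple-stemmed cut-leaf: 1078 × 9/16 = 606.375
  purple-stemmed potato-leaf: 1078 × 3/16 = 202.125
  green-stemmed cut-leaf: 1078 × 3/16 = 202.125
  green-stemmed potato-leaf: 1078 × 1/16 = 67.375
χ² = Σ (O − E)² / E
  purple-stemmed cut-leaf: (614 − 606.375)² / 606.375 = 0.0959
  purple-stemmed potato-leaf: (206 − 202.125)² / 202.125 = 0.0743
  green-stemmed cut-leaf: (162 − 202.125)² / 202.125 = 7.9654
  green-stemmed potato-leaf: (96 − 67.375)² / 67.375 = 12.1616
χ² = 0.0959 + 0.0743 + 7.9654 + 12.1616 = 20.2972 ≈ 20.297

20.297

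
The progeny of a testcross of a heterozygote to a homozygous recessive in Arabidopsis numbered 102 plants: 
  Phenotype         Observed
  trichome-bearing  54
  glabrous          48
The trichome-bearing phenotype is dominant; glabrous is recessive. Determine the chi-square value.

0.353

A testcross of a heterozygote (Aa × aa) gives a 1:1 phenotypic ratio.
Expected counts for N = 102 under a 1:1 ratio (total parts = 2):
  trichome-bearing: 102 × 1/2 = 51
  glabrous: 102 × 1/2 = 51
χ² = Σ (O − E)² / E
  trichome-bearing: (54 − 51)² / 51 = 0.1765
  glabrous: (48 − 51)² / 51 = 0.1765
χ² = 0.1765 + 0.1765 = 0.353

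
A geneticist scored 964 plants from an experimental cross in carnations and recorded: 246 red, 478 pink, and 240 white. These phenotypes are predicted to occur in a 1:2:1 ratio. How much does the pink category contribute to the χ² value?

Expected counts for N = 964 under a 1:2:1 ratio (total parts = 4):
  red: 964 × 1/4 = 241
  pink: 964 × 2/4 = 482
  white: 964 × 1/4 = 241
Contribution of pink: (478 − 482)² / 482 = 0.0332

0.033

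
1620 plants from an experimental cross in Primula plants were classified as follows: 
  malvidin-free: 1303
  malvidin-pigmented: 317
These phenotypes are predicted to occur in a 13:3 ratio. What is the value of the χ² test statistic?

0.711

Total ratio parts = 16. Expected numbers out of 1620:
  malvidin-free: 1620 × 13/16 = 1316.25
  malvidin-pigmented: 1620 × 3/16 = 303.75
χ² = Σ (O − E)² / E
  malvidin-free: (1303 − 1316.25)² / 1316.25 = 0.1334
  malvidin-pigmented: (317 − 303.75)² / 303.75 = 0.5780
χ² = 0.1334 + 0.5780 = 0.7114 ≈ 0.711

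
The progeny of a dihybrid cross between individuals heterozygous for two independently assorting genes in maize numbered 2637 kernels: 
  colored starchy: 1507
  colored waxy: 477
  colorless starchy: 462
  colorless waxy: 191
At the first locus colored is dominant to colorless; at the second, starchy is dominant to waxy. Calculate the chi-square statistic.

A dihybrid F₂ with independent assortment and complete dominance at both loci gives a 9:3:3:1 phenotypic ratio.
Under the 9:3:3:1 hypothesis (Σ ratio = 16, N = 2637):
  colored starchy: 2637 × 9/16 = 1483.3125
  colored waxy: 2637 × 3/16 = 494.4375
  colorless starchy: 2637 × 3/16 = 494.4375
  colorless waxy: 2637 × 1/16 = 164.8125
χ² = Σ (O − E)² / E
  colored starchy: (1507 − 1483.3125)² / 1483.3125 = 0.3783
  colored waxy: (477 − 494.4375)² / 494.4375 = 0.6150
  colorless starchy: (462 − 494.4375)² / 494.4375 = 2.1281
  colorless waxy: (191 − 164.8125)² / 164.8125 = 4.1610
χ² = 0.3783 + 0.6150 + 2.1281 + 4.1610 = 7.2824 ≈ 7.282

7.282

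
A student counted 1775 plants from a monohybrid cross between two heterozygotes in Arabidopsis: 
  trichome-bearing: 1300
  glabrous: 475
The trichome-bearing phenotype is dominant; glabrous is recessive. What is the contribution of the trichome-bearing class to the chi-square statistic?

For a monohybrid cross between heterozygotes with complete dominance, the expected phenotypic ratio is 3:1.
Expected counts for N = 1775 under a 3:1 ratio (total parts = 4):
  trichome-bearing: 1775 × 3/4 = 1331.25
  glabrous: 1775 × 1/4 = 443.75
Contribution of trichome-bearing: (1300 − 1331.25)² / 1331.25 = 0.7336

0.734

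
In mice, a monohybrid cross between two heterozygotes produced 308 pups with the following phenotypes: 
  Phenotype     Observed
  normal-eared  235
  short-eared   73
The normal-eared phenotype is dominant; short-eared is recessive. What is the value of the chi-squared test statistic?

For a monohybrid cross between heterozygotes with complete dominance, the expected phenotypic ratio is 3:1.
Under the 3:1 hypothesis (Σ ratio = 4, N = 308):
  normal-eared: 308 × 3/4 = 231
  short-eared: 308 × 1/4 = 77
χ² = Σ (O − E)² / E
  normal-eared: (235 − 231)² / 231 = 0.0693
  short-eared: (73 − 77)² / 77 = 0.2078
χ² = 0.0693 + 0.2078 = 0.2771 ≈ 0.277

0.277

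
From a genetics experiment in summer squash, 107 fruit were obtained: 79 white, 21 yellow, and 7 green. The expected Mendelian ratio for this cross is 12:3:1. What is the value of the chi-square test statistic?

0.078

Expected counts for N = 107 under a 12:3:1 ratio (total parts = 16):
  white: 107 × 12/16 = 80.25
  yellow: 107 × 3/16 = 20.0625
  green: 107 × 1/16 = 6.6875
χ² = Σ (O − E)² / E
  white: (79 − 80.25)² / 80.25 = 0.0195
  yellow: (21 − 20.0625)² / 20.0625 = 0.0438
  green: (7 − 6.6875)² / 6.6875 = 0.0146
χ² = 0.0195 + 0.0438 + 0.0146 = 0.0779 ≈ 0.078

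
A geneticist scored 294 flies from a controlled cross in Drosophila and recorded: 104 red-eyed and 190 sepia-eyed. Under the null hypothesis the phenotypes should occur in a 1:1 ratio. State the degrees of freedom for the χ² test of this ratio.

1

A goodness-of-fit test with 2 phenotype classes has df = 2 − 1 = 1.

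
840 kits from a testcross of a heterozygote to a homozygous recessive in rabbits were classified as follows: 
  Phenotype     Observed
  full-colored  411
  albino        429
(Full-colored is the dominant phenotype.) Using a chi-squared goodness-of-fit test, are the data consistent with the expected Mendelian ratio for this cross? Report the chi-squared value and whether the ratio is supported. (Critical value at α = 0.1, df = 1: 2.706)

A testcross of a heterozygote (Aa × aa) gives a 1:1 phenotypic ratio.
Expected counts for N = 840 under a 1:1 ratio (total parts = 2):
  full-colored: 840 × 1/2 = 420
  albino: 840 × 1/2 = 420
χ² = Σ (O − E)² / E
  full-colored: (411 − 420)² / 420 = 0.1929
  albino: (429 − 420)² / 420 = 0.1929
χ² = 0.1929 + 0.1929 = 0.3858 ≈ 0.386
Degrees of freedom = 2 − 1 = 1; critical value at α = 0.1 is 2.706.
Since 0.386 < 2.706, we fail to reject the null hypothesis — the data are consistent with the 1:1 ratio.

0.386; consistent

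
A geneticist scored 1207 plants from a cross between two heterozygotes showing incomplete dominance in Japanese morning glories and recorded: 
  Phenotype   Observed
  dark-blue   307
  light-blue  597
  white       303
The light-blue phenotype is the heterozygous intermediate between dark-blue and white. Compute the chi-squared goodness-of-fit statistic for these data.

With incomplete dominance, a heterozygote × heterozygote cross gives a 1:2:1 phenotypic ratio.
Total ratio parts = 4. Expected numbers out of 1207:
  dark-blue: 1207 × 1/4 = 301.75
  light-blue: 1207 × 2/4 = 603.5
  white: 1207 × 1/4 = 301.75
χ² = Σ (O − E)² / E
  dark-blue: (307 − 301.75)² / 301.75 = 0.0913
  light-blue: (597 − 603.5)² / 603.5 = 0.0700
  white: (303 − 301.75)² / 301.75 = 0.0052
χ² = 0.0913 + 0.0700 + 0.0052 = 0.1665 ≈ 0.167

0.167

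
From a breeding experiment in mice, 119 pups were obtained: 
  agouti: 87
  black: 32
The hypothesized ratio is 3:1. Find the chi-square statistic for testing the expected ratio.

The 3:1 ratio has 4 parts, so with N = 119 the expected counts are:
  agouti: 119 × 3/4 = 89.25
  black: 119 × 1/4 = 29.75
χ² = Σ (O − E)² / E
  agouti: (87 − 89.25)² / 89.25 = 0.0567
  black: (32 − 29.75)² / 29.75 = 0.1702
χ² = 0.0567 + 0.1702 = 0.2269 ≈ 0.227

0.227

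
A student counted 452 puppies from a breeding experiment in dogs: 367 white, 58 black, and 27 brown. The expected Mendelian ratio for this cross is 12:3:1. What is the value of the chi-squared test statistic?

10.811

Under the 12:3:1 hypothesis (Σ ratio = 16, N = 452):
  white: 452 × 12/16 = 339
  black: 452 × 3/16 = 84.75
  brown: 452 × 1/16 = 28.25
χ² = Σ (O − E)² / E
  white: (367 − 339)² / 339 = 2.3127
  black: (58 − 84.75)² / 84.75 = 8.4432
  brown: (27 − 28.25)² / 28.25 = 0.0553
χ² = 2.3127 + 8.4432 + 0.0553 = 10.8112 ≈ 10.811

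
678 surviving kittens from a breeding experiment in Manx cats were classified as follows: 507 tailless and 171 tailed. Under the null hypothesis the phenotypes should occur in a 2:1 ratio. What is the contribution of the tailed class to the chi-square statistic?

Expected counts for N = 678 under a 2:1 ratio (total parts = 3):
  tailless: 678 × 2/3 = 452
  tailed: 678 × 1/3 = 226
Contribution of tailed: (171 − 226)² / 226 = 13.3850

13.385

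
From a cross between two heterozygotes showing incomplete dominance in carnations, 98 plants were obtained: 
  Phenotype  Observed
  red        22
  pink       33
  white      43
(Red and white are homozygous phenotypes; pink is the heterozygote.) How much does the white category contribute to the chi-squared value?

13.969

With incomplete dominance, a heterozygote × heterozygote cross gives a 1:2:1 phenotypic ratio.
Under the 1:2:1 hypothesis (Σ ratio = 4, N = 98):
  red: 98 × 1/4 = 24.5
  pink: 98 × 2/4 = 49
  white: 98 × 1/4 = 24.5
Contribution of white: (43 − 24.5)² / 24.5 = 13.9694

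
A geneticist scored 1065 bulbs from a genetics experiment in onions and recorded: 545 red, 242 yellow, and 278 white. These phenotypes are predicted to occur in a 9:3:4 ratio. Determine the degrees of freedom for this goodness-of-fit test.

2

A goodness-of-fit test with 3 phenotype classes has df = 3 − 1 = 2.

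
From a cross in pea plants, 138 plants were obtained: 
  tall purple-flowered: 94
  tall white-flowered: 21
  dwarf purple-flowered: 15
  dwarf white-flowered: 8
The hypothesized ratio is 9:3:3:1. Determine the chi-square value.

8.989

Total ratio parts = 16. Expected numbers out of 138:
  tall purple-flowered: 138 × 9/16 = 77.625
  tall white-flowered: 138 × 3/16 = 25.875
  dwarf purple-flowered: 138 × 3/16 = 25.875
  dwarf white-flowered: 138 × 1/16 = 8.625
χ² = Σ (O − E)² / E
  tall purple-flowered: (94 − 77.625)² / 77.625 = 3.4543
  tall white-flowered: (21 − 25.875)² / 25.875 = 0.9185
  dwarf purple-flowered: (15 − 25.875)² / 25.875 = 4.5707
  dwarf white-flowered: (8 − 8.625)² / 8.625 = 0.0453
χ² = 3.4543 + 0.9185 + 4.5707 + 0.0453 = 8.9888 ≈ 8.989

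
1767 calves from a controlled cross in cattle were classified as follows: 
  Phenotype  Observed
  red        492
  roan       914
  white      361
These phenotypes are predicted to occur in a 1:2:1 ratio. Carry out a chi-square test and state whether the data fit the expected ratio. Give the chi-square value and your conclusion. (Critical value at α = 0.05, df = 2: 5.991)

Expected counts for N = 1767 under a 1:2:1 ratio (total parts = 4):
  red: 1767 × 1/4 = 441.75
  roan: 1767 × 2/4 = 883.5
  white: 1767 × 1/4 = 441.75
χ² = Σ (O − E)² / E
  red: (492 − 441.75)² / 441.75 = 5.7160
  roan: (914 − 883.5)² / 883.5 = 1.0529
  white: (361 − 441.75)² / 441.75 = 14.7608
χ² = 5.7160 + 1.0529 + 14.7608 = 21.5297 ≈ 21.530
Degrees of freedom = 3 − 1 = 2; critical value at α = 0.05 is 5.991.
Since 21.530 > 5.991, we reject the null hypothesis — the data do not fit the 1:2:1 ratio.

21.530; not consistent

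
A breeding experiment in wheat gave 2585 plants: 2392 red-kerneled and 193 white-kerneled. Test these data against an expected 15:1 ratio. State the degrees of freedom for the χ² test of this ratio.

A goodness-of-fit test with 2 phenotype classes has df = 2 − 1 = 1.

1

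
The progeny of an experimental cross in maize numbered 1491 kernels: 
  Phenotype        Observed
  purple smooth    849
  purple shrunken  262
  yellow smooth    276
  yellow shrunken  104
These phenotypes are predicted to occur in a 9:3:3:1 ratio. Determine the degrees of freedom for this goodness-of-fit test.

3

A goodness-of-fit test with 4 phenotype classes has df = 4 − 1 = 3.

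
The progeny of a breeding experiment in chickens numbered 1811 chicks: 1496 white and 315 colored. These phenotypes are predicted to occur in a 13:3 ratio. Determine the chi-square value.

2.187

Total ratio parts = 16. Expected numbers out of 1811:
  white: 1811 × 13/16 = 1471.4375
  colored: 1811 × 3/16 = 339.5625
χ² = Σ (O − E)² / E
  white: (1496 − 1471.4375)² / 1471.4375 = 0.4100
  colored: (315 − 339.5625)² / 339.5625 = 1.7767
χ² = 0.4100 + 1.7767 = 2.1867 ≈ 2.187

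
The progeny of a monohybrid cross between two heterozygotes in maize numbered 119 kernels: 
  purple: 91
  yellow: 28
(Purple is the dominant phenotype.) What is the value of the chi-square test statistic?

0.137

For a monohybrid cross between heterozygotes with complete dominance, the expected phenotypic ratio is 3:1.
Under the 3:1 hypothesis (Σ ratio = 4, N = 119):
  purple: 119 × 3/4 = 89.25
  yellow: 119 × 1/4 = 29.75
χ² = Σ (O − E)² / E
  purple: (91 − 89.25)² / 89.25 = 0.0343
  yellow: (28 − 29.75)² / 29.75 = 0.1029
χ² = 0.0343 + 0.1029 = 0.1372 ≈ 0.137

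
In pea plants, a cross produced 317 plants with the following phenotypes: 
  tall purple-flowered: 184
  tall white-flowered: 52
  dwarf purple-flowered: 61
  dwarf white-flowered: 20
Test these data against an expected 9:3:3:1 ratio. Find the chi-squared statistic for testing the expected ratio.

Total ratio parts = 16. Expected numbers out of 317:
  tall purple-flowered: 317 × 9/16 = 178.3125
  tall white-flowered: 317 × 3/16 = 59.4375
  dwarf purple-flowered: 317 × 3/16 = 59.4375
  dwarf white-flowered: 317 × 1/16 = 19.8125
χ² = Σ (O − E)² / E
  tall purple-flowered: (184 − 178.3125)² / 178.3125 = 0.1814
  tall white-flowered: (52 − 59.4375)² / 59.4375 = 0.9307
  dwarf purple-flowered: (61 − 59.4375)² / 59.4375 = 0.0411
  dwarf white-flowered: (20 − 19.8125)² / 19.8125 = 0.0018
χ² = 0.1814 + 0.9307 + 0.0411 + 0.0018 = 1.155

1.155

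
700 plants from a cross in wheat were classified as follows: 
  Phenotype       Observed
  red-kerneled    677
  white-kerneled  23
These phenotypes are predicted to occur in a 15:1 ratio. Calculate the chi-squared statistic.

Expected counts for N = 700 under a 15:1 ratio (total parts = 16):
  red-kerneled: 700 × 15/16 = 656.25
  white-kerneled: 700 × 1/16 = 43.75
χ² = Σ (O − E)² / E
  red-kerneled: (677 − 656.25)² / 656.25 = 0.6561
  white-kerneled: (23 − 43.75)² / 43.75 = 9.8414
χ² = 0.6561 + 9.8414 = 10.4975 ≈ 10.498

10.498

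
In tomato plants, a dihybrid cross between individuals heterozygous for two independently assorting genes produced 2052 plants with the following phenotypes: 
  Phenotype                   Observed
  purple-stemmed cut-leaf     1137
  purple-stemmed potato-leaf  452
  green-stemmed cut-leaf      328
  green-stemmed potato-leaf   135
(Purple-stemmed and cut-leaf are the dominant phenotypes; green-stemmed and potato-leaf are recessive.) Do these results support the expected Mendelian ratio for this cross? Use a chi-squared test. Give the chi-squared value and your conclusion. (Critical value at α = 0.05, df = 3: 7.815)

20.738; not consistent

A dihybrid F₂ with independent assortment and complete dominance at both loci gives a 9:3:3:1 phenotypic ratio.
The 9:3:3:1 ratio has 16 parts, so with N = 2052 the expected counts are:
  purple-stemmed cut-leaf: 2052 × 9/16 = 1154.25
  purple-stemmed potato-leaf: 2052 × 3/16 = 384.75
  green-stemmed cut-leaf: 2052 × 3/16 = 384.75
  green-stemmed potato-leaf: 2052 × 1/16 = 128.25
χ² = Σ (O − E)² / E
  purple-stemmed cut-leaf: (1137 − 1154.25)² / 1154.25 = 0.2578
  purple-stemmed potato-leaf: (452 − 384.75)² / 384.75 = 11.7545
  green-stemmed cut-leaf: (328 − 384.75)² / 384.75 = 8.3705
  green-stemmed potato-leaf: (135 − 128.25)² / 128.25 = 0.3553
χ² = 0.2578 + 11.7545 + 8.3705 + 0.3553 = 20.7381 ≈ 20.738
Degrees of freedom = 4 − 1 = 3; critical value at α = 0.05 is 7.815.
Since 20.738 > 7.815, we reject the null hypothesis — the data do not fit the 9:3:3:1 ratio.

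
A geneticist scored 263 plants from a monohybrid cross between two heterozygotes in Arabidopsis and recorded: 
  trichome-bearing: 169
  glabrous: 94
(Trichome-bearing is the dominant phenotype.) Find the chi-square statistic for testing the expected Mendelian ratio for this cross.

For a monohybrid cross between heterozygotes with complete dominance, the expected phenotypic ratio is 3:1.
Expected counts for N = 263 under a 3:1 ratio (total parts = 4):
  trichome-bearing: 263 × 3/4 = 197.25
  glabrous: 263 × 1/4 = 65.75
χ² = Σ (O − E)² / E
  trichome-bearing: (169 − 197.25)² / 197.25 = 4.0459
  glabrous: (94 − 65.75)² / 65.75 = 12.1378
χ² = 4.0459 + 12.1378 = 16.1837 ≈ 16.184

16.184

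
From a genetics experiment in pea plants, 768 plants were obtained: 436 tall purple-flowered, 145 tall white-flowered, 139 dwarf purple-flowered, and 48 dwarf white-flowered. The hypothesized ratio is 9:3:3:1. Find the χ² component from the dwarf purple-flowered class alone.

0.174

Expected counts for N = 768 under a 9:3:3:1 ratio (total parts = 16):
  tall purple-flowered: 768 × 9/16 = 432
  tall white-flowered: 768 × 3/16 = 144
  dwarf purple-flowered: 768 × 3/16 = 144
  dwarf white-flowered: 768 × 1/16 = 48
Contribution of dwarf purple-flowered: (139 − 144)² / 144 = 0.1736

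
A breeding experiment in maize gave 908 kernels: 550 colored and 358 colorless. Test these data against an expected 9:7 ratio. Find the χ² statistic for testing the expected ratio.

Expected counts for N = 908 under a 9:7 ratio (total parts = 16):
  colored: 908 × 9/16 = 510.75
  colorless: 908 × 7/16 = 397.25
χ² = Σ (O − E)² / E
  colored: (550 − 510.75)² / 510.75 = 3.0163
  colorless: (358 − 397.25)² / 397.25 = 3.8781
χ² = 3.0163 + 3.8781 = 6.8944 ≈ 6.894

6.894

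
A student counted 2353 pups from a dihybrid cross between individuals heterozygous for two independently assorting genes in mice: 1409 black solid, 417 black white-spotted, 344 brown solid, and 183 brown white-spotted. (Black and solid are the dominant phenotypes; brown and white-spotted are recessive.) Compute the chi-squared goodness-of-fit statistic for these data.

A dihybrid F₂ with independent assortment and complete dominance at both loci gives a 9:3:3:1 phenotypic ratio.
Total ratio parts = 16. Expected numbers out of 2353:
  black solid: 2353 × 9/16 = 1323.5625
  black white-spotted: 2353 × 3/16 = 441.1875
  brown solid: 2353 × 3/16 = 441.1875
  brown white-spotted: 2353 × 1/16 = 147.0625
χ² = Σ (O − E)² / E
  black solid: (1409 − 1323.5625)² / 1323.5625 = 5.5151
  black white-spotted: (417 − 441.1875)² / 441.1875 = 1.3260
  brown solid: (344 − 441.1875)² / 441.1875 = 21.4091
  brown white-spotted: (183 − 147.0625)² / 147.0625 = 8.7820
χ² = 5.5151 + 1.3260 + 21.4091 + 8.7820 = 37.0322 ≈ 37.032

37.032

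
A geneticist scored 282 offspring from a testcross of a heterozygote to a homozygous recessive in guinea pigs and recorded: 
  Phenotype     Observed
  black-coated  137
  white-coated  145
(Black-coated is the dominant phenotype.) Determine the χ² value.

0.227

A testcross of a heterozygote (Aa × aa) gives a 1:1 phenotypic ratio.
Expected counts for N = 282 under a 1:1 ratio (total parts = 2):
  black-coated: 282 × 1/2 = 141
  white-coated: 282 × 1/2 = 141
χ² = Σ (O − E)² / E
  black-coated: (137 − 141)² / 141 = 0.1135
  white-coated: (145 − 141)² / 141 = 0.1135
χ² = 0.1135 + 0.1135 = 0.227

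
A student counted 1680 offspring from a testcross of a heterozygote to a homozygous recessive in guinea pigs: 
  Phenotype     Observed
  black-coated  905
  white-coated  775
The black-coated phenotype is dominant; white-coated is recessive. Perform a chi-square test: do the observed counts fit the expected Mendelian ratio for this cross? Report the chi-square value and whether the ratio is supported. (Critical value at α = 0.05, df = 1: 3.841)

A testcross of a heterozygote (Aa × aa) gives a 1:1 phenotypic ratio.
Total ratio parts = 2. Expected numbers out of 1680:
  black-coated: 1680 × 1/2 = 840
  white-coated: 1680 × 1/2 = 840
χ² = Σ (O − E)² / E
  black-coated: (905 − 840)² / 840 = 5.0298
  white-coated: (775 − 840)² / 840 = 5.0298
χ² = 5.0298 + 5.0298 = 10.0596 ≈ 10.060
Degrees of freedom = 2 − 1 = 1; critical value at α = 0.05 is 3.841.
Since 10.060 > 3.841, we reject the null hypothesis — the data do not fit the 1:1 ratio.

10.060; not consistent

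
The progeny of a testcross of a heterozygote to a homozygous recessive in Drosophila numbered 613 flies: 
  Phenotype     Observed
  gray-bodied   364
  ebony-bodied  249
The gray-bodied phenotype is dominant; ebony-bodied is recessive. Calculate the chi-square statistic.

21.574

A testcross of a heterozygote (Aa × aa) gives a 1:1 phenotypic ratio.
The 1:1 ratio has 2 parts, so with N = 613 the expected counts are:
  gray-bodied: 613 × 1/2 = 306.5
  ebony-bodied: 613 × 1/2 = 306.5
χ² = Σ (O − E)² / E
  gray-bodied: (364 − 306.5)² / 306.5 = 10.7871
  ebony-bodied: (249 − 306.5)² / 306.5 = 10.7871
χ² = 10.7871 + 10.7871 = 21.5742 ≈ 21.574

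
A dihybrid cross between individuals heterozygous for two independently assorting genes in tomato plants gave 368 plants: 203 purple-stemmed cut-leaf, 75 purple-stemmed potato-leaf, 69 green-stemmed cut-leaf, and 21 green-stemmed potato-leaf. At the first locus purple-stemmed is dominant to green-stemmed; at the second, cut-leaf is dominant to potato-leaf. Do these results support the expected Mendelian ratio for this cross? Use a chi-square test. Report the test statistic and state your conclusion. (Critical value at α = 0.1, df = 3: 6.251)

A dihybrid F₂ with independent assortment and complete dominance at both loci gives a 9:3:3:1 phenotypic ratio.
Total ratio parts = 16. Expected numbers out of 368:
  purple-stemmed cut-leaf: 368 × 9/16 = 207
  purple-stemmed potato-leaf: 368 × 3/16 = 69
  green-stemmed cut-leaf: 368 × 3/16 = 69
  green-stemmed potato-leaf: 368 × 1/16 = 23
χ² = Σ (O − E)² / E
  purple-stemmed cut-leaf: (203 − 207)² / 207 = 0.0773
  purple-stemmed potato-leaf: (75 − 69)² / 69 = 0.5217
  green-stemmed cut-leaf: (69 − 69)² / 69 = 0.0000
  green-stemmed potato-leaf: (21 − 23)² / 23 = 0.1739
χ² = 0.0773 + 0.5217 + 0.0000 + 0.1739 = 0.7729 ≈ 0.773
Degrees of freedom = 4 − 1 = 3; critical value at α = 0.1 is 6.251.
Since 0.773 < 6.251, we fail to reject the null hypothesis — the data are consistent with the 9:3:3:1 ratio.

0.773; consistent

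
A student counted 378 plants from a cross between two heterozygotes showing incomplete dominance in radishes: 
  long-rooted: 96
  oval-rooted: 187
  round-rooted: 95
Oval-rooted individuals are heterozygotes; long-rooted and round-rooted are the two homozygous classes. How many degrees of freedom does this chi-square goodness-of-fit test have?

2

With incomplete dominance, a heterozygote × heterozygote cross gives a 1:2:1 phenotypic ratio.
A goodness-of-fit test with 3 phenotype classes has df = 3 − 1 = 2.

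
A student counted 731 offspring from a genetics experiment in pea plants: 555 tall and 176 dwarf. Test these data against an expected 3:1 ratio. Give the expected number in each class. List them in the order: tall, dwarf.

Expected counts for N = 731 under a 3:1 ratio (total parts = 4):
  tall: 731 × 3/4 = 548.25
  dwarf: 731 × 1/4 = 182.75

548.25, 182.75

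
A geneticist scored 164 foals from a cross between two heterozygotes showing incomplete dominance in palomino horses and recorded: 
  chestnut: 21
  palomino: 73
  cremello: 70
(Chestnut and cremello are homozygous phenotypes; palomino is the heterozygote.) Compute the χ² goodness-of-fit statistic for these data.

31.256

With incomplete dominance, a heterozygote × heterozygote cross gives a 1:2:1 phenotypic ratio.
Under the 1:2:1 hypothesis (Σ ratio = 4, N = 164):
  chestnut: 164 × 1/4 = 41
  palomino: 164 × 2/4 = 82
  cremello: 164 × 1/4 = 41
χ² = Σ (O − E)² / E
  chestnut: (21 − 41)² / 41 = 9.7561
  palomino: (73 − 82)² / 82 = 0.9878
  cremello: (70 − 41)² / 41 = 20.5122
χ² = 9.7561 + 0.9878 + 20.5122 = 31.2561 ≈ 31.256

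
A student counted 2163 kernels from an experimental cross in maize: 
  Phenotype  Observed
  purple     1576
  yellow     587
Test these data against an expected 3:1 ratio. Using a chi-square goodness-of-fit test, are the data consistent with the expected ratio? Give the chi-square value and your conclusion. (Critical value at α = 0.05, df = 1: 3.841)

5.274; not consistent

Under the 3:1 hypothesis (Σ ratio = 4, N = 2163):
  purple: 2163 × 3/4 = 1622.25
  yellow: 2163 × 1/4 = 540.75
χ² = Σ (O − E)² / E
  purple: (1576 − 1622.25)² / 1622.25 = 1.3186
  yellow: (587 − 540.75)² / 540.75 = 3.9557
χ² = 1.3186 + 3.9557 = 5.2743 ≈ 5.274
Degrees of freedom = 2 − 1 = 1; critical value at α = 0.05 is 3.841.
Since 5.274 > 3.841, we reject the null hypothesis — the data do not fit the 3:1 ratio.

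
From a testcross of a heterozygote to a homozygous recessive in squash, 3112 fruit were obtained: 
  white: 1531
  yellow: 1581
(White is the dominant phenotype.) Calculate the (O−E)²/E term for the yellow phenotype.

A testcross of a heterozygote (Aa × aa) gives a 1:1 phenotypic ratio.
Expected counts for N = 3112 under a 1:1 ratio (total parts = 2):
  white: 3112 × 1/2 = 1556
  yellow: 3112 × 1/2 = 1556
Contribution of yellow: (1581 − 1556)² / 1556 = 0.4017

0.402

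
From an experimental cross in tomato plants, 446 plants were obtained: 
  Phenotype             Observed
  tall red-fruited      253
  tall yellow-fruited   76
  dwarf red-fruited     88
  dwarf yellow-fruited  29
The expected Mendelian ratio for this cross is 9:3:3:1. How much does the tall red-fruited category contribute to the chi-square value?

0.018

Expected counts for N = 446 under a 9:3:3:1 ratio (total parts = 16):
  tall red-fruited: 446 × 9/16 = 250.875
  tall yellow-fruited: 446 × 3/16 = 83.625
  dwarf red-fruited: 446 × 3/16 = 83.625
  dwarf yellow-fruited: 446 × 1/16 = 27.875
Contribution of tall red-fruited: (253 − 250.875)² / 250.875 = 0.0180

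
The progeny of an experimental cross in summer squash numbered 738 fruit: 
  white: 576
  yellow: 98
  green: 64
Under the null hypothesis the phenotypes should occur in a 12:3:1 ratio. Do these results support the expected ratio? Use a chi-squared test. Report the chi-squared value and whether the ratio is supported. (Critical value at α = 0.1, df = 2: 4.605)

19.622; not consistent

Expected counts for N = 738 under a 12:3:1 ratio (total parts = 16):
  white: 738 × 12/16 = 553.5
  yellow: 738 × 3/16 = 138.375
  green: 738 × 1/16 = 46.125
χ² = Σ (O − E)² / E
  white: (576 − 553.5)² / 553.5 = 0.9146
  yellow: (98 − 138.375)² / 138.375 = 11.7806
  green: (64 − 46.125)² / 46.125 = 6.9272
χ² = 0.9146 + 11.7806 + 6.9272 = 19.6224 ≈ 19.622
Degrees of freedom = 3 − 1 = 2; critical value at α = 0.1 is 4.605.
Since 19.622 > 4.605, we reject the null hypothesis — the data do not fit the 12:3:1 ratio.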